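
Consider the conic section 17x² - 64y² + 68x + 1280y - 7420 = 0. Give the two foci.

(-11, 10) and (7, 10)

Group the x- and y-terms: 17(x² + 4x) -64(y² - 20y) = 7420
Complete the square in x and y: 17(x + 2)² -64(y - 10)² = 7420 + 68 - 6400 = 1088
Divide through by 1088 to get (x + 2)²/64 - (y - 10)²/17 = 1.
Hyperbola, center (-2, 10), transverse axis horizontal; a² = 64, b² = 17.
c² = a² + b² = 64 + 17 = 81, so c = 9.
Foci lie on the horizontal axis through the center: (h ± c, k).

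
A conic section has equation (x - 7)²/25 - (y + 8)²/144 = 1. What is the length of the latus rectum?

Center (7, -8). The positive term is the x-term, so the transverse axis is horizontal; a² = 25, b² = 144.
Latus rectum length = 2b²/a = 2·144/5 = 288/5.

288/5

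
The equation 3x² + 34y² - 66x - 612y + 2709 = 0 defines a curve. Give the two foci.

(11 - 2√31, 9) and (11 + 2√31, 9)

Rearranging, 3(x² - 22x) + 34(y² - 18y) = -2709.
3(x - 11)² + 34(y - 9)² = -2709 + 363 + 2754 = 408
Divide by 408: (x - 11)²/136 + (y - 9)²/12 = 1
Ellipse, center (11, 9), major axis horizontal; a² = 136, b² = 12.
c² = a² - b² = 136 - 12 = 124, so c = 2√31.
Foci lie on the horizontal axis through the center: (h ± c, k).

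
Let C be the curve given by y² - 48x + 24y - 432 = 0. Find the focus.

(0, -12)

Only y is squared. Complete the square in y: (y + 12)² = 48(x + 12).
Vertex (-12, -12); 4p = 48 so p = 12. Opens right.
Focus is p units from the vertex along the axis: (h + p, k).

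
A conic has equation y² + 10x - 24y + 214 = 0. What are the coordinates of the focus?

Only y is squared. Complete the square in y: (y - 12)² = -10(x + 7).
Vertex (-7, 12); 4p = -10 so p = -5/2. Opens left.
Focus is p units from the vertex along the axis: (h + p, k).

(-19/2, 12)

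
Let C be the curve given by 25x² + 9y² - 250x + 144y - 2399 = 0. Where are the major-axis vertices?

(5, -28) and (5, 12)

Group: 25(x² - 10x) + 9(y² + 16y) = 2399
25(x - 5)² + 9(y + 8)² = 2399 + 625 + 576 = 3600
Divide by 3600: (x - 5)²/144 + (y + 8)²/400 = 1
Ellipse, center (5, -8), major axis vertical; a² = 400, b² = 144.
a = 20. Vertices at (h, k ± a).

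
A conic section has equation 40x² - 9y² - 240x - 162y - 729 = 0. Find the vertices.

Group: 40(x² - 6x) -9(y² + 18y) = 729
40(x - 3)² -9(y + 9)² = 729 + 360 - 729 = 360
Dividing both sides by 360: (x - 3)²/9 - (y + 9)²/40 = 1
Hyperbola, center (3, -9), transverse axis horizontal; a² = 9, b² = 40.
a = 3. Vertices at (h ± a, k).

(0, -9) and (6, -9)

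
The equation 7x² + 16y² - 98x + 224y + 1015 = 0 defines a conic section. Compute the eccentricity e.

Group the x- and y-terms: 7(x² - 14x) + 16(y² + 14y) = -1015
Complete the square: 7(x - 7)² + 16(y + 7)² = -1015 + 343 + 784 = 112
Divide by 112: (x - 7)²/16 + (y + 7)²/7 = 1
Ellipse, center (7, -7), major axis horizontal; a² = 16, b² = 7.
c² = a² - b² = 9, so c = 3.
e = c/a = 3/4.

e = 3/4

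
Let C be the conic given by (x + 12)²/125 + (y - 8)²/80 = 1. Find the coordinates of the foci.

Center (-12, 8). The larger denominator 125 sits under the x-term, so the major axis is horizontal; a² = 125, b² = 80.
c² = a² - b² = 125 - 80 = 45, so c = 3√5.
Foci lie on the horizontal axis through the center: (h ± c, k).

(-12 - 3√5, 8) and (-12 + 3√5, 8)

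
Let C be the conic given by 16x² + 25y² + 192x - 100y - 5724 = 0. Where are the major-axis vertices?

Group the x- and y-terms: 16(x² + 12x) + 25(y² - 4y) = 5724
Complete the square: 16(x + 6)² + 25(y - 2)² = 5724 + 576 + 100 = 6400
Dividing both sides by 6400: (x + 6)²/400 + (y - 2)²/256 = 1
Ellipse, center (-6, 2), major axis horizontal; a² = 400, b² = 256.
a = 20. Vertices at (h ± a, k).

(-26, 2) and (14, 2)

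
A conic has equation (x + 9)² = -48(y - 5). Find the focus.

Vertex (-9, 5); 4p = -48 so p = -12. Opens down.
Focus is p units from the vertex along the axis: (h, k + p).

(-9, -7)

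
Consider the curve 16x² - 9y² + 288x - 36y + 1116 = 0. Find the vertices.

(-12, -2) and (-6, -2)

Collect terms: 16(x² + 18x) -9(y² + 4y) = -1116
Complete the square: 16(x + 9)² -9(y + 2)² = -1116 + 1296 - 36 = 144
Divide through by 144 to get (x + 9)²/9 - (y + 2)²/16 = 1.
Hyperbola, center (-9, -2), transverse axis horizontal; a² = 9, b² = 16.
a = 3. Vertices at (h ± a, k).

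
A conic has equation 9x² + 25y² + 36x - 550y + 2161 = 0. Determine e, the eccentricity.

Group: 9(x² + 4x) + 25(y² - 22y) = -2161
Completing the square gives 9(x + 2)² + 25(y - 11)² = -2161 + 36 + 3025 = 900.
Divide by 900: (x + 2)²/100 + (y - 11)²/36 = 1
Ellipse, center (-2, 11), major axis horizontal; a² = 100, b² = 36.
c² = a² - b² = 64, so c = 8.
e = c/a = 8/10 = 4/5.

e = 4/5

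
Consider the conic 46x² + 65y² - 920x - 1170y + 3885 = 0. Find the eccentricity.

Collect terms: 46(x² - 20x) + 65(y² - 18y) = -3885
Complete the square in x and y: 46(x - 10)² + 65(y - 9)² = -3885 + 4600 + 5265 = 5980
Dividing both sides by 5980: (x - 10)²/130 + (y - 9)²/92 = 1
Ellipse, center (10, 9), major axis horizontal; a² = 130, b² = 92.
c² = a² - b² = 38, so c = √38.
e = c/a = √38/√130 = √1235/65.

e = √1235/65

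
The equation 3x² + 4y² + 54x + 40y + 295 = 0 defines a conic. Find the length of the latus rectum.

6

3(x² + 18x) + 4(y² + 10y) = -295
Complete the square: 3(x + 9)² + 4(y + 5)² = -295 + 243 + 100 = 48
Divide by 48: (x + 9)²/16 + (y + 5)²/12 = 1
Ellipse, center (-9, -5), major axis horizontal; a² = 16, b² = 12.
Latus rectum length = 2b²/a = 2·12/4 = 6.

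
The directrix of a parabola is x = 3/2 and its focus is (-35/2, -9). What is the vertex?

(-8, -9)

The vertex is the midpoint between the focus and the directrix along the axis of symmetry.
Axis is horizontal (directrix is vertical). Vertex x-coordinate = (-35/2 + 3/2)/2 = -8; y-coordinate = -9.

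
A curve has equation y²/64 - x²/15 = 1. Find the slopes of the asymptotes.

8√15/15 and -8√15/15

Center (0, 0). The positive term is the y-term, so the transverse axis is vertical; a² = 64, b² = 15.
For a vertical hyperbola the asymptotes have slope ±a/b.
Here that is ±8/√15 = ±8√15/15.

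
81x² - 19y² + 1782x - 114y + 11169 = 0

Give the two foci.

Rearranging, 81(x² + 22x) -19(y² + 6y) = -11169.
Completing the square gives 81(x + 11)² -19(y + 3)² = -11169 + 9801 - 171 = -1539.
Divide by -1539: (y + 3)²/81 - (x + 11)²/19 = 1
Hyperbola, center (-11, -3), transverse axis vertical; a² = 81, b² = 19.
c² = a² + b² = 81 + 19 = 100, so c = 10.
Foci lie on the vertical axis through the center: (h, k ± c).

(-11, -13) and (-11, 7)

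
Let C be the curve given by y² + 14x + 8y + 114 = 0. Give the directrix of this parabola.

x = -7/2

Only y is squared. Complete the square in y: (y + 4)² = -14(x + 7).
Vertex (-7, -4); 4p = -14 so p = -7/2. Opens left.
Directrix is the vertical line x = h − p = -7 − (-7/2) = -7/2.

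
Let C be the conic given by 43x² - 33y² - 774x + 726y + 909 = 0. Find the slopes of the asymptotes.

Group: 43(x² - 18x) -33(y² - 22y) = -909
Complete the square: 43(x - 9)² -33(y - 11)² = -909 + 3483 - 3993 = -1419
Dividing both sides by -1419: (y - 11)²/43 - (x - 9)²/33 = 1
Hyperbola, center (9, 11), transverse axis vertical; a² = 43, b² = 33.
For a vertical hyperbola the asymptotes have slope ±a/b.
Here that is ±√43/√33 = ±√1419/33.

√1419/33 and -√1419/33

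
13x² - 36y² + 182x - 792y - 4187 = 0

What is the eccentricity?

e = 7/6

Group: 13(x² + 14x) -36(y² + 22y) = 4187
13(x + 7)² -36(y + 11)² = 4187 + 637 - 4356 = 468
Divide by 468: (x + 7)²/36 - (y + 11)²/13 = 1
Hyperbola, center (-7, -11), transverse axis horizontal; a² = 36, b² = 13.
c² = a² + b² = 49, so c = 7.
e = c/a = 7/6.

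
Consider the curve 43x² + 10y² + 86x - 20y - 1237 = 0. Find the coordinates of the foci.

(-1, 1 - 3√11) and (-1, 1 + 3√11)

Group the x- and y-terms: 43(x² + 2x) + 10(y² - 2y) = 1237
43(x + 1)² + 10(y - 1)² = 1237 + 43 + 10 = 1290
Divide by 1290: (x + 1)²/30 + (y - 1)²/129 = 1
Ellipse, center (-1, 1), major axis vertical; a² = 129, b² = 30.
c² = a² - b² = 129 - 30 = 99, so c = 3√11.
Foci lie on the vertical axis through the center: (h, k ± c).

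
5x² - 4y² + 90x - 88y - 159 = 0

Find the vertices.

Rearranging, 5(x² + 18x) -4(y² + 22y) = 159.
5(x + 9)² -4(y + 11)² = 159 + 405 - 484 = 80
Divide through by 80 to get (x + 9)²/16 - (y + 11)²/20 = 1.
Hyperbola, center (-9, -11), transverse axis horizontal; a² = 16, b² = 20.
a = 4. Vertices at (h ± a, k).

(-13, -11) and (-5, -11)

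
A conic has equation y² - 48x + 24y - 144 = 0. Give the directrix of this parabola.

x = -18

Only y is squared. Complete the square in y: (y + 12)² = 48(x + 6).
Vertex (-6, -12); 4p = 48 so p = 12. Opens right.
Directrix is the vertical line x = h − p = -6 − (12) = -18.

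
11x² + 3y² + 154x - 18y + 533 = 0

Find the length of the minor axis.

2√3

Rearranging, 11(x² + 14x) + 3(y² - 6y) = -533.
Complete the square in x and y: 11(x + 7)² + 3(y - 3)² = -533 + 539 + 27 = 33
Divide through by 33 to get (x + 7)²/3 + (y - 3)²/11 = 1.
Ellipse, center (-7, 3), major axis vertical; a² = 11, b² = 3.
b² = 3 so b = √3; the minor axis has length 2b = 2√3.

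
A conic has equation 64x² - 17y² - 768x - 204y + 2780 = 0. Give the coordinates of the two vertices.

(6, -14) and (6, 2)

Rearranging, 64(x² - 12x) -17(y² + 12y) = -2780.
Completing the square gives 64(x - 6)² -17(y + 6)² = -2780 + 2304 - 612 = -1088.
Divide by -1088: (y + 6)²/64 - (x - 6)²/17 = 1
Hyperbola, center (6, -6), transverse axis vertical; a² = 64, b² = 17.
a = 8. Vertices at (h, k ± a).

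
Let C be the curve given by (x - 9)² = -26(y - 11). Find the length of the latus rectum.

26

Vertex (9, 11); 4p = -26 so p = -13/2. Opens down.
Latus rectum length = |4p| = 26.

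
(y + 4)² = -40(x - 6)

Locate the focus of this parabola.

Vertex (6, -4); 4p = -40 so p = -10. Opens left.
Focus is p units from the vertex along the axis: (h + p, k).

(-4, -4)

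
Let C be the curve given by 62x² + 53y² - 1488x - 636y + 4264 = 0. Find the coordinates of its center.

(12, 6)

Rearranging, 62(x² - 24x) + 53(y² - 12y) = -4264.
Complete the square in x and y: 62(x - 12)² + 53(y - 6)² = -4264 + 8928 + 1908 = 6572
Divide through by 6572 to get (x - 12)²/106 + (y - 6)²/124 = 1.
Ellipse with center (12, 6).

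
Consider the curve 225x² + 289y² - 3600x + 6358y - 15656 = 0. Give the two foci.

Collect terms: 225(x² - 16x) + 289(y² + 22y) = 15656
Complete the square: 225(x - 8)² + 289(y + 11)² = 15656 + 14400 + 34969 = 65025
Divide through by 65025 to get (x - 8)²/289 + (y + 11)²/225 = 1.
Ellipse, center (8, -11), major axis horizontal; a² = 289, b² = 225.
c² = a² - b² = 289 - 225 = 64, so c = 8.
Foci lie on the horizontal axis through the center: (h ± c, k).

(0, -11) and (16, -11)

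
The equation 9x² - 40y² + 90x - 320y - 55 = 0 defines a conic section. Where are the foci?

9(x² + 10x) -40(y² + 8y) = 55
Complete the square in x and y: 9(x + 5)² -40(y + 4)² = 55 + 225 - 640 = -360
Divide through by -360 to get (y + 4)²/9 - (x + 5)²/40 = 1.
Hyperbola, center (-5, -4), transverse axis vertical; a² = 9, b² = 40.
c² = a² + b² = 9 + 40 = 49, so c = 7.
Foci lie on the vertical axis through the center: (h, k ± c).

(-5, -11) and (-5, 3)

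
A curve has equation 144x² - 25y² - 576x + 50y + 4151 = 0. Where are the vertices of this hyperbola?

(2, -11) and (2, 13)

144(x² - 4x) -25(y² - 2y) = -4151
Completing the square gives 144(x - 2)² -25(y - 1)² = -4151 + 576 - 25 = -3600.
Divide through by -3600 to get (y - 1)²/144 - (x - 2)²/25 = 1.
Hyperbola, center (2, 1), transverse axis vertical; a² = 144, b² = 25.
a = 12. Vertices at (h, k ± a).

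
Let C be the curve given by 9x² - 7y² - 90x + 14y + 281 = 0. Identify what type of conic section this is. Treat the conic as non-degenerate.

hyperbola

No xy term. Coefficients of x² and y² are A = 9, C = -7.
A and C have opposite signs ⇒ hyperbola.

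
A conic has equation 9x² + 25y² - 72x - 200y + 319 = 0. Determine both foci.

(0, 4) and (8, 4)

Group the x- and y-terms: 9(x² - 8x) + 25(y² - 8y) = -319
Completing the square gives 9(x - 4)² + 25(y - 4)² = -319 + 144 + 400 = 225.
Dividing both sides by 225: (x - 4)²/25 + (y - 4)²/9 = 1
Ellipse, center (4, 4), major axis horizontal; a² = 25, b² = 9.
c² = a² - b² = 25 - 9 = 16, so c = 4.
Foci lie on the horizontal axis through the center: (h ± c, k).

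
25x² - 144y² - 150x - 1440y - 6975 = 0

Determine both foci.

Group: 25(x² - 6x) -144(y² + 10y) = 6975
Completing the square gives 25(x - 3)² -144(y + 5)² = 6975 + 225 - 3600 = 3600.
Divide by 3600: (x - 3)²/144 - (y + 5)²/25 = 1
Hyperbola, center (3, -5), transverse axis horizontal; a² = 144, b² = 25.
c² = a² + b² = 144 + 25 = 169, so c = 13.
Foci lie on the horizontal axis through the center: (h ± c, k).

(-10, -5) and (16, -5)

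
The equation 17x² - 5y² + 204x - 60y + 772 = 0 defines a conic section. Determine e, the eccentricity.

e = √374/17

17(x² + 12x) -5(y² + 12y) = -772
17(x + 6)² -5(y + 6)² = -772 + 612 - 180 = -340
Divide by -340: (y + 6)²/68 - (x + 6)²/20 = 1
Hyperbola, center (-6, -6), transverse axis vertical; a² = 68, b² = 20.
c² = a² + b² = 88, so c = 2√22.
e = c/a = 2√22/2√17 = √374/17.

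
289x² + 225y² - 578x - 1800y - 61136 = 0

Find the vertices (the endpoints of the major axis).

Collect terms: 289(x² - 2x) + 225(y² - 8y) = 61136
Complete the square: 289(x - 1)² + 225(y - 4)² = 61136 + 289 + 3600 = 65025
Divide through by 65025 to get (x - 1)²/225 + (y - 4)²/289 = 1.
Ellipse, center (1, 4), major axis vertical; a² = 289, b² = 225.
a = 17. Vertices at (h, k ± a).

(1, -13) and (1, 21)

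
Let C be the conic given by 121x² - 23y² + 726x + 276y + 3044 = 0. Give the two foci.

(-3, -6) and (-3, 18)

Group: 121(x² + 6x) -23(y² - 12y) = -3044
Complete the square: 121(x + 3)² -23(y - 6)² = -3044 + 1089 - 828 = -2783
Dividing both sides by -2783: (y - 6)²/121 - (x + 3)²/23 = 1
Hyperbola, center (-3, 6), transverse axis vertical; a² = 121, b² = 23.
c² = a² + b² = 121 + 23 = 144, so c = 12.
Foci lie on the vertical axis through the center: (h, k ± c).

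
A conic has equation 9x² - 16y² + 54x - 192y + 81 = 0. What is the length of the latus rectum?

64/3

Group the x- and y-terms: 9(x² + 6x) -16(y² + 12y) = -81
Completing the square gives 9(x + 3)² -16(y + 6)² = -81 + 81 - 576 = -576.
Divide by -576: (y + 6)²/36 - (x + 3)²/64 = 1
Hyperbola, center (-3, -6), transverse axis vertical; a² = 36, b² = 64.
Latus rectum length = 2b²/a = 2·64/6 = 64/3.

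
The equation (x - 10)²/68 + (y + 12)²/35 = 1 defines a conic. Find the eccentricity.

Center (10, -12). The larger denominator 68 sits under the x-term, so the major axis is horizontal; a² = 68, b² = 35.
c² = a² - b² = 33, so c = √33.
e = c/a = √33/2√17 = √561/34.

e = √561/34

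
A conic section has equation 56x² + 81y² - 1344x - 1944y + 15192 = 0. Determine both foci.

(7, 12) and (17, 12)

Group the x- and y-terms: 56(x² - 24x) + 81(y² - 24y) = -15192
Complete the square in x and y: 56(x - 12)² + 81(y - 12)² = -15192 + 8064 + 11664 = 4536
Divide through by 4536 to get (x - 12)²/81 + (y - 12)²/56 = 1.
Ellipse, center (12, 12), major axis horizontal; a² = 81, b² = 56.
c² = a² - b² = 81 - 56 = 25, so c = 5.
Foci lie on the horizontal axis through the center: (h ± c, k).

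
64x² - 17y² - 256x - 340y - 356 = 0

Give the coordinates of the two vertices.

Collect terms: 64(x² - 4x) -17(y² + 20y) = 356
Complete the square: 64(x - 2)² -17(y + 10)² = 356 + 256 - 1700 = -1088
Divide by -1088: (y + 10)²/64 - (x - 2)²/17 = 1
Hyperbola, center (2, -10), transverse axis vertical; a² = 64, b² = 17.
a = 8. Vertices at (h, k ± a).

(2, -18) and (2, -2)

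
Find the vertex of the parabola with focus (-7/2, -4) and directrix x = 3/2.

(-1, -4)

The vertex is the midpoint between the focus and the directrix along the axis of symmetry.
Axis is horizontal (directrix is vertical). Vertex x-coordinate = (-7/2 + 3/2)/2 = -1; y-coordinate = -4.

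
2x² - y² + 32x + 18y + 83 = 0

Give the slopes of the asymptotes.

Group: 2(x² + 16x) -(y² - 18y) = -83
Complete the square in x and y: 2(x + 8)² -(y - 9)² = -83 + 128 - 81 = -36
Dividing both sides by -36: (y - 9)²/36 - (x + 8)²/18 = 1
Hyperbola, center (-8, 9), transverse axis vertical; a² = 36, b² = 18.
For a vertical hyperbola the asymptotes have slope ±a/b.
Here that is ±6/3√2 = ±√2.

√2 and -√2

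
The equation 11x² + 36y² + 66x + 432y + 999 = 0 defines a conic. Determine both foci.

11(x² + 6x) + 36(y² + 12y) = -999
11(x + 3)² + 36(y + 6)² = -999 + 99 + 1296 = 396
Dividing both sides by 396: (x + 3)²/36 + (y + 6)²/11 = 1
Ellipse, center (-3, -6), major axis horizontal; a² = 36, b² = 11.
c² = a² - b² = 36 - 11 = 25, so c = 5.
Foci lie on the horizontal axis through the center: (h ± c, k).

(-8, -6) and (2, -6)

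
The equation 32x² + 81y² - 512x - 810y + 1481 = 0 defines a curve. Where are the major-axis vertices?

Collect terms: 32(x² - 16x) + 81(y² - 10y) = -1481
Complete the square in x and y: 32(x - 8)² + 81(y - 5)² = -1481 + 2048 + 2025 = 2592
Divide through by 2592 to get (x - 8)²/81 + (y - 5)²/32 = 1.
Ellipse, center (8, 5), major axis horizontal; a² = 81, b² = 32.
a = 9. Vertices at (h ± a, k).

(-1, 5) and (17, 5)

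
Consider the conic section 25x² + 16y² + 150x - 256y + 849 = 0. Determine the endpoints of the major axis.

(-3, 3) and (-3, 13)

25(x² + 6x) + 16(y² - 16y) = -849
Complete the square in x and y: 25(x + 3)² + 16(y - 8)² = -849 + 225 + 1024 = 400
Divide through by 400 to get (x + 3)²/16 + (y - 8)²/25 = 1.
Ellipse, center (-3, 8), major axis vertical; a² = 25, b² = 16.
a = 5. Vertices at (h, k ± a).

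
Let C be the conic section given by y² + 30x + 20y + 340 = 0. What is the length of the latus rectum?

30

Only y is squared. Complete the square in y: (y + 10)² = -30(x + 8).
Vertex (-8, -10); 4p = -30 so p = -15/2. Opens left.
Latus rectum length = |4p| = 30.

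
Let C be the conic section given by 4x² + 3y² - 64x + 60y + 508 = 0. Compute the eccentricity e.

Rearranging, 4(x² - 16x) + 3(y² + 20y) = -508.
Completing the square gives 4(x - 8)² + 3(y + 10)² = -508 + 256 + 300 = 48.
Divide by 48: (x - 8)²/12 + (y + 10)²/16 = 1
Ellipse, center (8, -10), major axis vertical; a² = 16, b² = 12.
c² = a² - b² = 4, so c = 2.
e = c/a = 2/4 = 1/2.

e = 1/2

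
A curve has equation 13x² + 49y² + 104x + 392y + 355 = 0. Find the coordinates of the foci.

(-10, -4) and (2, -4)

Rearranging, 13(x² + 8x) + 49(y² + 8y) = -355.
Complete the square in x and y: 13(x + 4)² + 49(y + 4)² = -355 + 208 + 784 = 637
Divide through by 637 to get (x + 4)²/49 + (y + 4)²/13 = 1.
Ellipse, center (-4, -4), major axis horizontal; a² = 49, b² = 13.
c² = a² - b² = 49 - 13 = 36, so c = 6.
Foci lie on the horizontal axis through the center: (h ± c, k).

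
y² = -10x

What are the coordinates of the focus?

Vertex (0, 0); 4p = -10 so p = -5/2. Opens left.
Focus is p units from the vertex along the axis: (h + p, k).

(-5/2, 0)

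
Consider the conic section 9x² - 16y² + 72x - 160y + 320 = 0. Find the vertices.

(-4, -11) and (-4, 1)

Group the x- and y-terms: 9(x² + 8x) -16(y² + 10y) = -320
9(x + 4)² -16(y + 5)² = -320 + 144 - 400 = -576
Divide through by -576 to get (y + 5)²/36 - (x + 4)²/64 = 1.
Hyperbola, center (-4, -5), transverse axis vertical; a² = 36, b² = 64.
a = 6. Vertices at (h, k ± a).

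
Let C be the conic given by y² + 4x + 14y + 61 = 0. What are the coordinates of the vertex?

Only y is squared. Complete the square in y: (y + 7)² = -4(x + 3).
Vertex (-3, -7); 4p = -4 so p = -1. Opens left.

(-3, -7)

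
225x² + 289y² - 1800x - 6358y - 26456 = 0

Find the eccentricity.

e = 8/17

Collect terms: 225(x² - 8x) + 289(y² - 22y) = 26456
225(x - 4)² + 289(y - 11)² = 26456 + 3600 + 34969 = 65025
Divide through by 65025 to get (x - 4)²/289 + (y - 11)²/225 = 1.
Ellipse, center (4, 11), major axis horizontal; a² = 289, b² = 225.
c² = a² - b² = 64, so c = 8.
e = c/a = 8/17.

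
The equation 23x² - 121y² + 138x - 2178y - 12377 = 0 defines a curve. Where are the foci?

Collect terms: 23(x² + 6x) -121(y² + 18y) = 12377
Completing the square gives 23(x + 3)² -121(y + 9)² = 12377 + 207 - 9801 = 2783.
Divide by 2783: (x + 3)²/121 - (y + 9)²/23 = 1
Hyperbola, center (-3, -9), transverse axis horizontal; a² = 121, b² = 23.
c² = a² + b² = 121 + 23 = 144, so c = 12.
Foci lie on the horizontal axis through the center: (h ± c, k).

(-15, -9) and (9, -9)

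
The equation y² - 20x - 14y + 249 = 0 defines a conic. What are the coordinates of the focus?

(15, 7)

Only y is squared. Complete the square in y: (y - 7)² = 20(x - 10).
Vertex (10, 7); 4p = 20 so p = 5. Opens right.
Focus is p units from the vertex along the axis: (h + p, k).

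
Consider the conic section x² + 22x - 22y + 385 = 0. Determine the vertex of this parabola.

(-11, 12)

Only x is squared. Complete the square in x: (x + 11)² = 22(y - 12).
Vertex (-11, 12); 4p = 22 so p = 11/2. Opens up.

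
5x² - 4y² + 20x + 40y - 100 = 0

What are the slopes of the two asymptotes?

√5/2 and -√5/2

5(x² + 4x) -4(y² - 10y) = 100
5(x + 2)² -4(y - 5)² = 100 + 20 - 100 = 20
Divide through by 20 to get (x + 2)²/4 - (y - 5)²/5 = 1.
Hyperbola, center (-2, 5), transverse axis horizontal; a² = 4, b² = 5.
For a horizontal hyperbola the asymptotes have slope ±b/a.
Here that is ±√5/2.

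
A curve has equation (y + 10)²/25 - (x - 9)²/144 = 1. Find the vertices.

Center (9, -10). The positive term is the y-term, so the transverse axis is vertical; a² = 25, b² = 144.
a = 5. Vertices at (h, k ± a).

(9, -15) and (9, -5)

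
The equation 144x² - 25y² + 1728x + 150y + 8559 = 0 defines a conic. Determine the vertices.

(-6, -9) and (-6, 15)

Collect terms: 144(x² + 12x) -25(y² - 6y) = -8559
Complete the square in x and y: 144(x + 6)² -25(y - 3)² = -8559 + 5184 - 225 = -3600
Divide by -3600: (y - 3)²/144 - (x + 6)²/25 = 1
Hyperbola, center (-6, 3), transverse axis vertical; a² = 144, b² = 25.
a = 12. Vertices at (h, k ± a).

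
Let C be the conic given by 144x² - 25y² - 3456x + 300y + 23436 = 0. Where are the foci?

Group: 144(x² - 24x) -25(y² - 12y) = -23436
144(x - 12)² -25(y - 6)² = -23436 + 20736 - 900 = -3600
Divide by -3600: (y - 6)²/144 - (x - 12)²/25 = 1
Hyperbola, center (12, 6), transverse axis vertical; a² = 144, b² = 25.
c² = a² + b² = 144 + 25 = 169, so c = 13.
Foci lie on the vertical axis through the center: (h, k ± c).

(12, -7) and (12, 19)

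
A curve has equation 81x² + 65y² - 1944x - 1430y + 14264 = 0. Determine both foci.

(12, 7) and (12, 15)

Collect terms: 81(x² - 24x) + 65(y² - 22y) = -14264
Completing the square gives 81(x - 12)² + 65(y - 11)² = -14264 + 11664 + 7865 = 5265.
Dividing both sides by 5265: (x - 12)²/65 + (y - 11)²/81 = 1
Ellipse, center (12, 11), major axis vertical; a² = 81, b² = 65.
c² = a² - b² = 81 - 65 = 16, so c = 4.
Foci lie on the vertical axis through the center: (h, k ± c).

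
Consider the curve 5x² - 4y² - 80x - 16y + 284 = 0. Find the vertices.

Group: 5(x² - 16x) -4(y² + 4y) = -284
5(x - 8)² -4(y + 2)² = -284 + 320 - 16 = 20
Divide through by 20 to get (x - 8)²/4 - (y + 2)²/5 = 1.
Hyperbola, center (8, -2), transverse axis horizontal; a² = 4, b² = 5.
a = 2. Vertices at (h ± a, k).

(6, -2) and (10, -2)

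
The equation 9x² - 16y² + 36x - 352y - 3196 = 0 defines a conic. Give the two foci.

(-17, -11) and (13, -11)

Collect terms: 9(x² + 4x) -16(y² + 22y) = 3196
Complete the square in x and y: 9(x + 2)² -16(y + 11)² = 3196 + 36 - 1936 = 1296
Dividing both sides by 1296: (x + 2)²/144 - (y + 11)²/81 = 1
Hyperbola, center (-2, -11), transverse axis horizontal; a² = 144, b² = 81.
c² = a² + b² = 144 + 81 = 225, so c = 15.
Foci lie on the horizontal axis through the center: (h ± c, k).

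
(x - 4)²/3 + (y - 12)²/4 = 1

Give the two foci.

Center (4, 12). The larger denominator 4 sits under the y-term, so the major axis is vertical; a² = 4, b² = 3.
c² = a² - b² = 4 - 3 = 1, so c = 1.
Foci lie on the vertical axis through the center: (h, k ± c).

(4, 11) and (4, 13)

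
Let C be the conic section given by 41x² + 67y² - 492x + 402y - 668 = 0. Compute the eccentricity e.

Group: 41(x² - 12x) + 67(y² + 6y) = 668
Complete the square in x and y: 41(x - 6)² + 67(y + 3)² = 668 + 1476 + 603 = 2747
Dividing both sides by 2747: (x - 6)²/67 + (y + 3)²/41 = 1
Ellipse, center (6, -3), major axis horizontal; a² = 67, b² = 41.
c² = a² - b² = 26, so c = √26.
e = c/a = √26/√67 = √1742/67.

e = √1742/67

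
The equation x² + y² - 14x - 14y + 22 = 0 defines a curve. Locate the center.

(x² - 14x) + (y² - 14y) = -22
(x - 7)² + (y - 7)² = -22 + 49 + 49 = 76
So (x - 7)² + (y - 7)² = 76.
Circle centered at (7, 7) with r² = 76.

(7, 7)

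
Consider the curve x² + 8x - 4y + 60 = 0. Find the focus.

(-4, 12)

Only x is squared. Complete the square in x: (x + 4)² = 4(y - 11).
Vertex (-4, 11); 4p = 4 so p = 1. Opens up.
Focus is p units from the vertex along the axis: (h, k + p).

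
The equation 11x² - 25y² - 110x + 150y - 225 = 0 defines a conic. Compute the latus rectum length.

Group: 11(x² - 10x) -25(y² - 6y) = 225
11(x - 5)² -25(y - 3)² = 225 + 275 - 225 = 275
Divide through by 275 to get (x - 5)²/25 - (y - 3)²/11 = 1.
Hyperbola, center (5, 3), transverse axis horizontal; a² = 25, b² = 11.
Latus rectum length = 2b²/a = 2·11/5 = 22/5.

22/5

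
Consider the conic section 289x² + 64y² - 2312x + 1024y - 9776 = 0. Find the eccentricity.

e = 15/17

Rearranging, 289(x² - 8x) + 64(y² + 16y) = 9776.
289(x - 4)² + 64(y + 8)² = 9776 + 4624 + 4096 = 18496
Divide through by 18496 to get (x - 4)²/64 + (y + 8)²/289 = 1.
Ellipse, center (4, -8), major axis vertical; a² = 289, b² = 64.
c² = a² - b² = 225, so c = 15.
e = c/a = 15/17.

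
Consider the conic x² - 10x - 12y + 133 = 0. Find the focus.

(5, 12)

Only x is squared. Complete the square in x: (x - 5)² = 12(y - 9).
Vertex (5, 9); 4p = 12 so p = 3. Opens up.
Focus is p units from the vertex along the axis: (h, k + p).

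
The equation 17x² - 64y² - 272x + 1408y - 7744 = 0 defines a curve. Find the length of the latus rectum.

17/4

Collect terms: 17(x² - 16x) -64(y² - 22y) = 7744
17(x - 8)² -64(y - 11)² = 7744 + 1088 - 7744 = 1088
Dividing both sides by 1088: (x - 8)²/64 - (y - 11)²/17 = 1
Hyperbola, center (8, 11), transverse axis horizontal; a² = 64, b² = 17.
Latus rectum length = 2b²/a = 2·17/8 = 17/4.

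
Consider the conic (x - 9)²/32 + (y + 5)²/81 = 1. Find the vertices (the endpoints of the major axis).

Center (9, -5). The larger denominator 81 sits under the y-term, so the major axis is vertical; a² = 81, b² = 32.
a = 9. Vertices at (h, k ± a).

(9, -14) and (9, 4)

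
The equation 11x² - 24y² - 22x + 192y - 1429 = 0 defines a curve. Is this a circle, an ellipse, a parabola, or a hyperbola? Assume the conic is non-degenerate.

hyperbola

No xy term. Coefficients of x² and y² are A = 11, C = -24.
A and C have opposite signs ⇒ hyperbola.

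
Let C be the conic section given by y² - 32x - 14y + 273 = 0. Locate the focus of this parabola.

Only y is squared. Complete the square in y: (y - 7)² = 32(x - 7).
Vertex (7, 7); 4p = 32 so p = 8. Opens right.
Focus is p units from the vertex along the axis: (h + p, k).

(15, 7)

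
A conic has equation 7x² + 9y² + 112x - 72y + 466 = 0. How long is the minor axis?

Group: 7(x² + 16x) + 9(y² - 8y) = -466
Completing the square gives 7(x + 8)² + 9(y - 4)² = -466 + 448 + 144 = 126.
Dividing both sides by 126: (x + 8)²/18 + (y - 4)²/14 = 1
Ellipse, center (-8, 4), major axis horizontal; a² = 18, b² = 14.
b² = 14 so b = √14; the minor axis has length 2b = 2√14.

2√14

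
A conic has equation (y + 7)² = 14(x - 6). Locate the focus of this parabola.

(19/2, -7)

Vertex (6, -7); 4p = 14 so p = 7/2. Opens right.
Focus is p units from the vertex along the axis: (h + p, k).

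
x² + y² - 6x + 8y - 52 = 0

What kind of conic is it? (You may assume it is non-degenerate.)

circle

No xy term. Coefficients of x² and y² are A = 1, C = 1.
A = C (same sign) ⇒ circle.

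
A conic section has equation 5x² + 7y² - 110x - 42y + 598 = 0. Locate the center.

Rearranging, 5(x² - 22x) + 7(y² - 6y) = -598.
5(x - 11)² + 7(y - 3)² = -598 + 605 + 63 = 70
Divide through by 70 to get (x - 11)²/14 + (y - 3)²/10 = 1.
Ellipse with center (11, 3).

(11, 3)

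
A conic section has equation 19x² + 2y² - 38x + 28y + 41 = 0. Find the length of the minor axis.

19(x² - 2x) + 2(y² + 14y) = -41
19(x - 1)² + 2(y + 7)² = -41 + 19 + 98 = 76
Divide through by 76 to get (x - 1)²/4 + (y + 7)²/38 = 1.
Ellipse, center (1, -7), major axis vertical; a² = 38, b² = 4.
b² = 4 so b = 2; the minor axis has length 2b = 4.

4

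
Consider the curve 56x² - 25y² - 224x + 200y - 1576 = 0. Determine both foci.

(-7, 4) and (11, 4)

Collect terms: 56(x² - 4x) -25(y² - 8y) = 1576
Completing the square gives 56(x - 2)² -25(y - 4)² = 1576 + 224 - 400 = 1400.
Dividing both sides by 1400: (x - 2)²/25 - (y - 4)²/56 = 1
Hyperbola, center (2, 4), transverse axis horizontal; a² = 25, b² = 56.
c² = a² + b² = 25 + 56 = 81, so c = 9.
Foci lie on the horizontal axis through the center: (h ± c, k).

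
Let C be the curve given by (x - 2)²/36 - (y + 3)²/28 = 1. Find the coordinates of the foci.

Center (2, -3). The positive term is the x-term, so the transverse axis is horizontal; a² = 36, b² = 28.
c² = a² + b² = 36 + 28 = 64, so c = 8.
Foci lie on the horizontal axis through the center: (h ± c, k).

(-6, -3) and (10, -3)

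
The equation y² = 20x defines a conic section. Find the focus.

(5, 0)

Vertex (0, 0); 4p = 20 so p = 5. Opens right.
Focus is p units from the vertex along the axis: (h + p, k).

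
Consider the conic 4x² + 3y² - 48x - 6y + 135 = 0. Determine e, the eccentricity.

e = 1/2

Group: 4(x² - 12x) + 3(y² - 2y) = -135
4(x - 6)² + 3(y - 1)² = -135 + 144 + 3 = 12
Dividing both sides by 12: (x - 6)²/3 + (y - 1)²/4 = 1
Ellipse, center (6, 1), major axis vertical; a² = 4, b² = 3.
c² = a² - b² = 1, so c = 1.
e = c/a = 1/2.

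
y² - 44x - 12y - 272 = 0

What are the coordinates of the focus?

(4, 6)

Only y is squared. Complete the square in y: (y - 6)² = 44(x + 7).
Vertex (-7, 6); 4p = 44 so p = 11. Opens right.
Focus is p units from the vertex along the axis: (h + p, k).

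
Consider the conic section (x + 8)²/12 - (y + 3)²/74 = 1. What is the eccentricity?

Center (-8, -3). The positive term is the x-term, so the transverse axis is horizontal; a² = 12, b² = 74.
c² = a² + b² = 86, so c = √86.
e = c/a = √86/2√3 = √258/6.

e = √258/6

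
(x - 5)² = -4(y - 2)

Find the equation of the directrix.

Vertex (5, 2); 4p = -4 so p = -1. Opens down.
Directrix is the horizontal line y = k − p = 2 − (-1) = 3.

y = 3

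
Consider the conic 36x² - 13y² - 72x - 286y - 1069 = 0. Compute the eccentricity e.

e = 7/6

Group: 36(x² - 2x) -13(y² + 22y) = 1069
36(x - 1)² -13(y + 11)² = 1069 + 36 - 1573 = -468
Dividing both sides by -468: (y + 11)²/36 - (x - 1)²/13 = 1
Hyperbola, center (1, -11), transverse axis vertical; a² = 36, b² = 13.
c² = a² + b² = 49, so c = 7.
e = c/a = 7/6.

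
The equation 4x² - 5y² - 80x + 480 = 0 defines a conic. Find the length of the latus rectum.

10

4(x² - 20x) -5y² = -480
Completing the square gives 4(x - 10)² -5y² = -480 + 400 + 0 = -80.
Divide by -80: y²/16 - (x - 10)²/20 = 1
Hyperbola, center (10, 0), transverse axis vertical; a² = 16, b² = 20.
Latus rectum length = 2b²/a = 2·20/4 = 10.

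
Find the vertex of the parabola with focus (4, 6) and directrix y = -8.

(4, -1)

The vertex is the midpoint between the focus and the directrix along the axis of symmetry.
Axis is vertical (directrix is horizontal). Vertex y-coordinate = (6 + (-8))/2 = -1; x-coordinate = 4.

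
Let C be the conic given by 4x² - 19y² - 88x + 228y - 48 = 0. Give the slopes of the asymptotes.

Collect terms: 4(x² - 22x) -19(y² - 12y) = 48
Complete the square in x and y: 4(x - 11)² -19(y - 6)² = 48 + 484 - 684 = -152
Divide by -152: (y - 6)²/8 - (x - 11)²/38 = 1
Hyperbola, center (11, 6), transverse axis vertical; a² = 8, b² = 38.
For a vertical hyperbola the asymptotes have slope ±a/b.
Here that is ±2√2/√38 = ±2√19/19.

2√19/19 and -2√19/19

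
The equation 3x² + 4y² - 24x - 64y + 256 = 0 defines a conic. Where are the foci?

(2, 8) and (6, 8)

3(x² - 8x) + 4(y² - 16y) = -256
Complete the square in x and y: 3(x - 4)² + 4(y - 8)² = -256 + 48 + 256 = 48
Divide by 48: (x - 4)²/16 + (y - 8)²/12 = 1
Ellipse, center (4, 8), major axis horizontal; a² = 16, b² = 12.
c² = a² - b² = 16 - 12 = 4, so c = 2.
Foci lie on the horizontal axis through the center: (h ± c, k).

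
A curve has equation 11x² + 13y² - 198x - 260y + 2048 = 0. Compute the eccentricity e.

Group: 11(x² - 18x) + 13(y² - 20y) = -2048
Complete the square in x and y: 11(x - 9)² + 13(y - 10)² = -2048 + 891 + 1300 = 143
Divide through by 143 to get (x - 9)²/13 + (y - 10)²/11 = 1.
Ellipse, center (9, 10), major axis horizontal; a² = 13, b² = 11.
c² = a² - b² = 2, so c = √2.
e = c/a = √2/√13 = √26/13.

e = √26/13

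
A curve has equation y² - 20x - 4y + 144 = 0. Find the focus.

(12, 2)

Only y is squared. Complete the square in y: (y - 2)² = 20(x - 7).
Vertex (7, 2); 4p = 20 so p = 5. Opens right.
Focus is p units from the vertex along the axis: (h + p, k).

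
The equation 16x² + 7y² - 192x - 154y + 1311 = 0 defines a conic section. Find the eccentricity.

e = 3/4

Collect terms: 16(x² - 12x) + 7(y² - 22y) = -1311
Completing the square gives 16(x - 6)² + 7(y - 11)² = -1311 + 576 + 847 = 112.
Dividing both sides by 112: (x - 6)²/7 + (y - 11)²/16 = 1
Ellipse, center (6, 11), major axis vertical; a² = 16, b² = 7.
c² = a² - b² = 9, so c = 3.
e = c/a = 3/4.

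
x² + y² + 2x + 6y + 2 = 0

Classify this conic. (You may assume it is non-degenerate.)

circle

No xy term. Coefficients of x² and y² are A = 1, C = 1.
A = C (same sign) ⇒ circle.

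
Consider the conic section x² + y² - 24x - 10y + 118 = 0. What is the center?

(12, 5)

Group: (x² - 24x) + (y² - 10y) = -118
Completing the square gives (x - 12)² + (y - 5)² = -118 + 144 + 25 = 51.
So (x - 12)² + (y - 5)² = 51.
Circle centered at (12, 5) with r² = 51.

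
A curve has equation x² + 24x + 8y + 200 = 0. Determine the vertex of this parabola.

Only x is squared. Complete the square in x: (x + 12)² = -8(y + 7).
Vertex (-12, -7); 4p = -8 so p = -2. Opens down.

(-12, -7)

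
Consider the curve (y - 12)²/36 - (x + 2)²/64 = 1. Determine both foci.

(-2, 2) and (-2, 22)

Center (-2, 12). The positive term is the y-term, so the transverse axis is vertical; a² = 36, b² = 64.
c² = a² + b² = 36 + 64 = 100, so c = 10.
Foci lie on the vertical axis through the center: (h, k ± c).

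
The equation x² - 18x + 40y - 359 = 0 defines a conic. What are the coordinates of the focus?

Only x is squared. Complete the square in x: (x - 9)² = -40(y - 11).
Vertex (9, 11); 4p = -40 so p = -10. Opens down.
Focus is p units from the vertex along the axis: (h, k + p).

(9, 1)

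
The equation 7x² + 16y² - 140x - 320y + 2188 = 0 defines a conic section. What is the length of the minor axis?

2√7

Group: 7(x² - 20x) + 16(y² - 20y) = -2188
Completing the square gives 7(x - 10)² + 16(y - 10)² = -2188 + 700 + 1600 = 112.
Dividing both sides by 112: (x - 10)²/16 + (y - 10)²/7 = 1
Ellipse, center (10, 10), major axis horizontal; a² = 16, b² = 7.
b² = 7 so b = √7; the minor axis has length 2b = 2√7.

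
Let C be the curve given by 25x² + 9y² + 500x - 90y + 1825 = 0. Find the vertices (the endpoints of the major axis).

(-10, -5) and (-10, 15)

Rearranging, 25(x² + 20x) + 9(y² - 10y) = -1825.
Completing the square gives 25(x + 10)² + 9(y - 5)² = -1825 + 2500 + 225 = 900.
Divide by 900: (x + 10)²/36 + (y - 5)²/100 = 1
Ellipse, center (-10, 5), major axis vertical; a² = 100, b² = 36.
a = 10. Vertices at (h, k ± a).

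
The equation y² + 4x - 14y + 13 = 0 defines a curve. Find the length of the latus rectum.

4

Only y is squared. Complete the square in y: (y - 7)² = -4(x - 9).
Vertex (9, 7); 4p = -4 so p = -1. Opens left.
Latus rectum length = |4p| = 4.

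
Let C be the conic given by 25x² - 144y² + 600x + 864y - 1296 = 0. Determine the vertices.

(-24, 3) and (0, 3)

Rearranging, 25(x² + 24x) -144(y² - 6y) = 1296.
Complete the square: 25(x + 12)² -144(y - 3)² = 1296 + 3600 - 1296 = 3600
Divide by 3600: (x + 12)²/144 - (y - 3)²/25 = 1
Hyperbola, center (-12, 3), transverse axis horizontal; a² = 144, b² = 25.
a = 12. Vertices at (h ± a, k).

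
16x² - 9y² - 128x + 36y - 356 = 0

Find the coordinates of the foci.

Collect terms: 16(x² - 8x) -9(y² - 4y) = 356
Completing the square gives 16(x - 4)² -9(y - 2)² = 356 + 256 - 36 = 576.
Dividing both sides by 576: (x - 4)²/36 - (y - 2)²/64 = 1
Hyperbola, center (4, 2), transverse axis horizontal; a² = 36, b² = 64.
c² = a² + b² = 36 + 64 = 100, so c = 10.
Foci lie on the horizontal axis through the center: (h ± c, k).

(-6, 2) and (14, 2)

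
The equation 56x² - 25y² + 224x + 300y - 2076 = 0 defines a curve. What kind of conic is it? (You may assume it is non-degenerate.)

hyperbola

No xy term. Coefficients of x² and y² are A = 56, C = -25.
A and C have opposite signs ⇒ hyperbola.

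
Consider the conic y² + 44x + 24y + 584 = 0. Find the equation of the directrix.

x = 1

Only y is squared. Complete the square in y: (y + 12)² = -44(x + 10).
Vertex (-10, -12); 4p = -44 so p = -11. Opens left.
Directrix is the vertical line x = h − p = -10 − (-11) = 1.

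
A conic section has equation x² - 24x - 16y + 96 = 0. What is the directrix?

Only x is squared. Complete the square in x: (x - 12)² = 16(y + 3).
Vertex (12, -3); 4p = 16 so p = 4. Opens up.
Directrix is the horizontal line y = k − p = -3 − (4) = -7.

y = -7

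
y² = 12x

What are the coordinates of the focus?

(3, 0)

Vertex (0, 0); 4p = 12 so p = 3. Opens right.
Focus is p units from the vertex along the axis: (h + p, k).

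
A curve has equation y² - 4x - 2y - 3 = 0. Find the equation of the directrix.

Only y is squared. Complete the square in y: (y - 1)² = 4(x + 1).
Vertex (-1, 1); 4p = 4 so p = 1. Opens right.
Directrix is the vertical line x = h − p = -1 − (1) = -2.

x = -2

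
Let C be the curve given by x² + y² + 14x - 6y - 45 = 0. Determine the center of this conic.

Group the x- and y-terms: (x² + 14x) + (y² - 6y) = 45
Complete the square in x and y: (x + 7)² + (y - 3)² = 45 + 49 + 9 = 103
So (x + 7)² + (y - 3)² = 103.
Circle centered at (-7, 3) with r² = 103.

(-7, 3)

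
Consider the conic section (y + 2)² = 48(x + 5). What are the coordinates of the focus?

(7, -2)

Vertex (-5, -2); 4p = 48 so p = 12. Opens right.
Focus is p units from the vertex along the axis: (h + p, k).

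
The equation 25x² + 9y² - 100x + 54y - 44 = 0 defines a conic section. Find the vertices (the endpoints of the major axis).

Group: 25(x² - 4x) + 9(y² + 6y) = 44
Complete the square in x and y: 25(x - 2)² + 9(y + 3)² = 44 + 100 + 81 = 225
Divide through by 225 to get (x - 2)²/9 + (y + 3)²/25 = 1.
Ellipse, center (2, -3), major axis vertical; a² = 25, b² = 9.
a = 5. Vertices at (h, k ± a).

(2, -8) and (2, 2)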